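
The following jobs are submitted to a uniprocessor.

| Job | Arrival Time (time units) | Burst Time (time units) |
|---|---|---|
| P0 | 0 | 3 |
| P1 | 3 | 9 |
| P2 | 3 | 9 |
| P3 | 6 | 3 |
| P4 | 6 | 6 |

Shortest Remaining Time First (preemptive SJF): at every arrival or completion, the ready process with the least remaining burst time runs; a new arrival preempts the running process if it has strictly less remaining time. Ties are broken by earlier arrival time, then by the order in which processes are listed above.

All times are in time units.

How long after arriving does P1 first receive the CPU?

Gantt: | P0 0-3 | P1 3-6 | P3 6-9 | P1 9-15 | P4 15-21 | P2 21-30 |
Completion: P0=3  P1=15  P2=30  P3=9  P4=21
Response(P1) = first start − arrival = 3 − 3 = 0

0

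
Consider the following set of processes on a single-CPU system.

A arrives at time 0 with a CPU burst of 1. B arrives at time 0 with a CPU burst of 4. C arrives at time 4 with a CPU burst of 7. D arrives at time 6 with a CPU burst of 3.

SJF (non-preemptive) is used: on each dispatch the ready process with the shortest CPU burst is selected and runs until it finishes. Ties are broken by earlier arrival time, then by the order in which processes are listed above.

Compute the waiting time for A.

Gantt: | A 0-1 | B 1-5 | C 5-12 | D 12-15 |
Completion: A=1  B=5  C=12  D=15
Waiting(A) = turnaround − burst = 1 − 1 = 0

0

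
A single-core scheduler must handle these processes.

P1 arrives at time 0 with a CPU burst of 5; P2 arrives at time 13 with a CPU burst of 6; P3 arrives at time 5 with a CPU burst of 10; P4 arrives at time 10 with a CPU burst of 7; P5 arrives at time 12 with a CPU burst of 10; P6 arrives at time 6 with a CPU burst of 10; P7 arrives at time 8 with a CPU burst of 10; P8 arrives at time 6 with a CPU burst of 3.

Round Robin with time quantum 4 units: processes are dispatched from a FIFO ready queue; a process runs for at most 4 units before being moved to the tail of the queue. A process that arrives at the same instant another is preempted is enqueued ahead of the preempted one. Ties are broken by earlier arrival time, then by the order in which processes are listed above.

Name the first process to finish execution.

P1

Timeline: | P1 0-5 | P3 5-9 | P6 9-13 | P8 13-16 | P7 16-20 | P3 20-24 | P4 24-28 | P5 28-32 | P2 32-36 | P6 36-40 | P7 40-44 | P3 44-46 | P4 46-49 | P5 49-53 | P2 53-55 | P6 55-57 | P7 57-59 | P5 59-61 |
Completion: P1=5  P2=55  P3=46  P4=49  P5=61  P6=57  P7=59  P8=16
Turnaround (C−A): P1=5  P2=42  P3=41  P4=39  P5=49  P6=51  P7=51  P8=10
Finish order: P1 → P8 → P3 → P4 → P2 → P6 → P7 → P5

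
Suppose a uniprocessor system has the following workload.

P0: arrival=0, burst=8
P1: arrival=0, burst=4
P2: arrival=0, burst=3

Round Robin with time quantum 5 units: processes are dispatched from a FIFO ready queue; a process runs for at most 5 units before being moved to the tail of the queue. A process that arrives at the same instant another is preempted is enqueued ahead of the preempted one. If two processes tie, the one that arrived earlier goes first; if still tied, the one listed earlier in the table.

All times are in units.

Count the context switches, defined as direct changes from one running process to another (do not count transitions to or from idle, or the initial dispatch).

Gantt: | P0 0-5 | P1 5-9 | P2 9-12 | P0 12-15 |
Completion: P0=15  P1=9  P2=12

3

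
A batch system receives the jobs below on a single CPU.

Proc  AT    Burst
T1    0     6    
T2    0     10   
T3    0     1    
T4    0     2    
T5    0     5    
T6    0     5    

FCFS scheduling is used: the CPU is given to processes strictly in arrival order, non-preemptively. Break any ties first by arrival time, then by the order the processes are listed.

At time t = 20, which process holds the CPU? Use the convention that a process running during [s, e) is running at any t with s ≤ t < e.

Schedule: | T1 0-6 | T2 6-16 | T3 16-17 | T4 17-19 | T5 19-24 | T6 24-29 |
Completion: T1=6  T2=16  T3=17  T4=19  T5=24  T6=29

T5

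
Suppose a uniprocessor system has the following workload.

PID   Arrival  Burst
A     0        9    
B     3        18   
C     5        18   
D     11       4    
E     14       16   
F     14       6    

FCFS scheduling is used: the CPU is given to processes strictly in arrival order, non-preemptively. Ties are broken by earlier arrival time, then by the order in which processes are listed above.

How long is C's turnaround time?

40

Schedule: | A 0-9 | B 9-27 | C 27-45 | D 45-49 | E 49-65 | F 65-71 |
Completion: A=9  B=27  C=45  D=49  E=65  F=71
Turnaround (C−A): A=9  B=24  C=40  D=38  E=51  F=57
Turnaround(C) = completion − arrival = 45 − 5 = 40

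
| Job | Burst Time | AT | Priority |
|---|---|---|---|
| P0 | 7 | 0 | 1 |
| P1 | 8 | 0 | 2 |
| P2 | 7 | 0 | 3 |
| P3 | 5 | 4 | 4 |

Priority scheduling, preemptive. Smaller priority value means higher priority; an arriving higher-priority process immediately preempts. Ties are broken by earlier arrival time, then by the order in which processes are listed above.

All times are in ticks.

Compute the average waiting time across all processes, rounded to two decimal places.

10.00

Gantt: | P0 0-7 | P1 7-15 | P2 15-22 | P3 22-27 |
Completion: P0=7  P1=15  P2=22  P3=27
Turnaround (C−A): P0=7  P1=15  P2=22  P3=23
Waiting times: P0=0, P1=7, P2=15, P3=18
Average waiting = (0+7+15+18) / 4 = 40/4 = 10.00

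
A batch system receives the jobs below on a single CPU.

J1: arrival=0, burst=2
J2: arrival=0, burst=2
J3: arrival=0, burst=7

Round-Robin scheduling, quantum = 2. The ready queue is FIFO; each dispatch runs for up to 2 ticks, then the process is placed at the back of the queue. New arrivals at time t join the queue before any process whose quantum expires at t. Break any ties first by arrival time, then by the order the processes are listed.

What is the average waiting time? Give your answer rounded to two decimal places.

Gantt: | J1 0-2 | J2 2-4 | J3 4-11 |
Completion: J1=2  J2=4  J3=11
Waiting times: J1=0, J2=2, J3=4
Average waiting = (0+2+4) / 3 = 6/3 = 2.00

2.00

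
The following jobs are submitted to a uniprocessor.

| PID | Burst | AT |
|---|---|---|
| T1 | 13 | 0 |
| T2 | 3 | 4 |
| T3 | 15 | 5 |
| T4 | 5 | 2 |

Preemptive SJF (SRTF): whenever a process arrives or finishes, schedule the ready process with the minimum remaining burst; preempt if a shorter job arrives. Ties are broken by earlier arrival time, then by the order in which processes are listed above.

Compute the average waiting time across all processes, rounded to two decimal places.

Schedule: | T1 0-2 | T4 2-7 | T2 7-10 | T1 10-21 | T3 21-36 |
Completion: T1=21  T2=10  T3=36  T4=7
Waiting times: T1=8, T2=3, T3=16, T4=0
Average waiting = (8+3+16+0) / 4 = 27/4 = 6.75

6.75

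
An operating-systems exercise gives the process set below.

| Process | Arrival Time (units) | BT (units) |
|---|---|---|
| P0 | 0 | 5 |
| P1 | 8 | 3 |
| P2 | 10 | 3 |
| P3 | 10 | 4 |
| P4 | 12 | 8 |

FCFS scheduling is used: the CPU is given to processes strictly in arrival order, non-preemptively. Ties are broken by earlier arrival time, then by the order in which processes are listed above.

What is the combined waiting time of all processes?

11

Gantt: | P0 0-5 | idle 5-8 | P1 8-11 | P2 11-14 | P3 14-18 | P4 18-26 |
Completion: P0=5  P1=11  P2=14  P3=18  P4=26
Turnaround (C−A): P0=5  P1=3  P2=4  P3=8  P4=14
Waiting = turnaround − burst: P0=0, P1=0, P2=1, P3=4, P4=6
Total waiting = 0 + 0 + 1 + 4 + 6 = 11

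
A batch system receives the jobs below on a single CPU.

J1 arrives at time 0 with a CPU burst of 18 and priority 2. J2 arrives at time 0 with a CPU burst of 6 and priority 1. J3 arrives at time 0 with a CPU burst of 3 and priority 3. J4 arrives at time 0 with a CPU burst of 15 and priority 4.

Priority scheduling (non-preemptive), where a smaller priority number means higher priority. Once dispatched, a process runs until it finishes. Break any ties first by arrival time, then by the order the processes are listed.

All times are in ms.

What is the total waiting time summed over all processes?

57

Timeline: | J2 0-6 | J1 6-24 | J3 24-27 | J4 27-42 |
Completion: J1=24  J2=6  J3=27  J4=42
Waiting = turnaround − burst: J1=6, J2=0, J3=24, J4=27
Total waiting = 6 + 0 + 24 + 27 = 57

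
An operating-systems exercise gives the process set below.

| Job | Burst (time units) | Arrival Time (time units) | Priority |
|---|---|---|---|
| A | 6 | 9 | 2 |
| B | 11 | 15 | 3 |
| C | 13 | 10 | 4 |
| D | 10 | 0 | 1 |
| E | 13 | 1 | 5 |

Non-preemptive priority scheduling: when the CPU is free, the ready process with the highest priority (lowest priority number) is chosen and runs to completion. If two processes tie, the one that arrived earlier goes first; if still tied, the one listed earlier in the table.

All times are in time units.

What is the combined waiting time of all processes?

Timeline: | D 0-10 | A 10-16 | B 16-27 | C 27-40 | E 40-53 |
Completion: A=16  B=27  C=40  D=10  E=53
Turnaround (C−A): A=7  B=12  C=30  D=10  E=52
Waiting = turnaround − burst: A=1, B=1, C=17, D=0, E=39
Total waiting = 1 + 1 + 17 + 0 + 39 = 58

58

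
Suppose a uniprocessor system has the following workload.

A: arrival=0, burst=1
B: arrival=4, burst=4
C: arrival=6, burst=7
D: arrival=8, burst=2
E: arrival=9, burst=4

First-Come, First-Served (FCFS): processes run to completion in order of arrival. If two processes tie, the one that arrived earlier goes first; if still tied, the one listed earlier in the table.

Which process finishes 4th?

Schedule: | A 0-1 | idle 1-4 | B 4-8 | C 8-15 | D 15-17 | E 17-21 |
Completion: A=1  B=8  C=15  D=17  E=21
Turnaround (C−A): A=1  B=4  C=9  D=9  E=12
Finish order: A → B → C → D → E

D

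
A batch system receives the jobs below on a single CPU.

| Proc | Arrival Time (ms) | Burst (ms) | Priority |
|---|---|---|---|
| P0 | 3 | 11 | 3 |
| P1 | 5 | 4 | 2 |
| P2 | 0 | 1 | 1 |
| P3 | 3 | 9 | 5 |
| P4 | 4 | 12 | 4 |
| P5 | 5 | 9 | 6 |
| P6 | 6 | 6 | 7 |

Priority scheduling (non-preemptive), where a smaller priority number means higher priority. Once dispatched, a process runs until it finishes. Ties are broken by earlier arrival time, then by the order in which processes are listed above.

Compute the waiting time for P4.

14

Gantt: | P2 0-1 | idle 1-3 | P0 3-14 | P1 14-18 | P4 18-30 | P3 30-39 | P5 39-48 | P6 48-54 |
Completion: P0=14  P1=18  P2=1  P3=39  P4=30  P5=48  P6=54
Waiting(P4) = turnaround − burst = 26 − 12 = 14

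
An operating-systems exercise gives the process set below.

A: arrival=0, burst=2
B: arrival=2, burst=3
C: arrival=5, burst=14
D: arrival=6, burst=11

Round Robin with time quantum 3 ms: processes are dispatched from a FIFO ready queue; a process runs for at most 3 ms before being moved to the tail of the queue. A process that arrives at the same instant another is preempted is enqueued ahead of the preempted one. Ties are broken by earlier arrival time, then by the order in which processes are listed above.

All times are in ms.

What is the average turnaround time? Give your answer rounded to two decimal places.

13.00

Gantt: | A 0-2 | B 2-5 | C 5-8 | D 8-11 | C 11-14 | D 14-17 | C 17-20 | D 20-23 | C 23-26 | D 26-28 | C 28-30 |
Completion: A=2  B=5  C=30  D=28
Turnaround times: A=2, B=3, C=25, D=22
Average turnaround = (2+3+25+22) / 4 = 52/4 = 13.00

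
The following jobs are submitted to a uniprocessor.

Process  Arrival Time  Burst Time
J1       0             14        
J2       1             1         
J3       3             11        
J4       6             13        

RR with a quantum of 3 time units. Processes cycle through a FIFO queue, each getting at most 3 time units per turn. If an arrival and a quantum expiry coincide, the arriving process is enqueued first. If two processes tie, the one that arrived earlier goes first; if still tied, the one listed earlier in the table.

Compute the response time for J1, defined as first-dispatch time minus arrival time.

0

Timeline: | J1 0-3 | J2 3-4 | J3 4-7 | J1 7-10 | J4 10-13 | J3 13-16 | J1 16-19 | J4 19-22 | J3 22-25 | J1 25-28 | J4 28-31 | J3 31-33 | J1 33-35 | J4 35-39 |
Completion: J1=35  J2=4  J3=33  J4=39
Response(J1) = first start − arrival = 0 − 0 = 0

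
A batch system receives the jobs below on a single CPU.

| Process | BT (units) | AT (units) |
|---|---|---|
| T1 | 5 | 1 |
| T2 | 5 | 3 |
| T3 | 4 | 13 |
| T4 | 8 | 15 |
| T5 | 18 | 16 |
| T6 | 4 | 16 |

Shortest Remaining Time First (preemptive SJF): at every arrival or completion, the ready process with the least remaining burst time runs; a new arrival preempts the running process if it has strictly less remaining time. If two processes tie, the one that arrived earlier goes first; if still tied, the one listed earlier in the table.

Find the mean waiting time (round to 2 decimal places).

Gantt: | idle 0-1 | T1 1-6 | T2 6-11 | idle 11-13 | T3 13-17 | T6 17-21 | T4 21-29 | T5 29-47 |
Completion: T1=6  T2=11  T3=17  T4=29  T5=47  T6=21
Turnaround (C−A): T1=5  T2=8  T3=4  T4=14  T5=31  T6=5
Waiting times: T1=0, T2=3, T3=0, T4=6, T5=13, T6=1
Average waiting = (0+3+0+6+13+1) / 6 = 23/6 = 3.83

3.83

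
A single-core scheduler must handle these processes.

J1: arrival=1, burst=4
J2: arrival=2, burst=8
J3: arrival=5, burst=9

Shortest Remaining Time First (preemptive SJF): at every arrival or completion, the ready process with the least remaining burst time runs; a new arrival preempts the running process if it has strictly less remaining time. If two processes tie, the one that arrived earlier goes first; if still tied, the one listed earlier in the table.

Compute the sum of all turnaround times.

32

Timeline: | idle 0-1 | J1 1-5 | J2 5-13 | J3 13-22 |
Completion: J1=5  J2=13  J3=22
Turnaround (C−A): J1=4  J2=11  J3=17
Turnaround = completion − arrival: J1=4, J2=11, J3=17
Total turnaround = 4 + 11 + 17 = 32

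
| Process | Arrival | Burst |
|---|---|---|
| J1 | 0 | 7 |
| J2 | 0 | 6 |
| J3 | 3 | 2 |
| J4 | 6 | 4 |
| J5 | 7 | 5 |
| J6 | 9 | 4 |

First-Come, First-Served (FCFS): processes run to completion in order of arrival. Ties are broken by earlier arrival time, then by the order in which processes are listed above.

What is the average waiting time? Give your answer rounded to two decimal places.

8.83

Timeline: | J1 0-7 | J2 7-13 | J3 13-15 | J4 15-19 | J5 19-24 | J6 24-28 |
Completion: J1=7  J2=13  J3=15  J4=19  J5=24  J6=28
Turnaround (C−A): J1=7  J2=13  J3=12  J4=13  J5=17  J6=19
Waiting times: J1=0, J2=7, J3=10, J4=9, J5=12, J6=15
Average waiting = (0+7+10+9+12+15) / 6 = 53/6 = 8.83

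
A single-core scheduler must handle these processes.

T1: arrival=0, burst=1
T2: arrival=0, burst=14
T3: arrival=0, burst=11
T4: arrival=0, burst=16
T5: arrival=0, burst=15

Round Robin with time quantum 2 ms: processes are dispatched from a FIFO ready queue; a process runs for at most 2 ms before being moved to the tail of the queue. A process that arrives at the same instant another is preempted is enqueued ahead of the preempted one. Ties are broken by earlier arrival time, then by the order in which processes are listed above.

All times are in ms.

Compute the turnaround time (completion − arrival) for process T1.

Timeline: | T1 0-1 | T2 1-3 | T3 3-5 | T4 5-7 | T5 7-9 | T2 9-11 | T3 11-13 | T4 13-15 | T5 15-17 | T2 17-19 | T3 19-21 | T4 21-23 | T5 23-25 | T2 25-27 | T3 27-29 | T4 29-31 | T5 31-33 | T2 33-35 | T3 35-37 | T4 37-39 | T5 39-41 | T2 41-43 | T3 43-44 | T4 44-46 | T5 46-48 | T2 48-50 | T4 50-52 | T5 52-54 | T4 54-56 | T5 56-57 |
Completion: T1=1  T2=50  T3=44  T4=56  T5=57
Turnaround (C−A): T1=1  T2=50  T3=44  T4=56  T5=57
Turnaround(T1) = completion − arrival = 1 − 0 = 1

1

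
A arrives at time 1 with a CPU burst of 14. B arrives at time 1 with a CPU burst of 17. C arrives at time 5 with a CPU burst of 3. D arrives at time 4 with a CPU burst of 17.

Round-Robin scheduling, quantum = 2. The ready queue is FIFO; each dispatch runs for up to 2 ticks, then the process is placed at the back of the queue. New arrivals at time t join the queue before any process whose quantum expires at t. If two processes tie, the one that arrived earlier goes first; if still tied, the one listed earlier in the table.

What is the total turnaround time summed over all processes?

150

Gantt: | idle 0-1 | A 1-3 | B 3-5 | A 5-7 | D 7-9 | C 9-11 | B 11-13 | A 13-15 | D 15-17 | C 17-18 | B 18-20 | A 20-22 | D 22-24 | B 24-26 | A 26-28 | D 28-30 | B 30-32 | A 32-34 | D 34-36 | B 36-38 | A 38-40 | D 40-42 | B 42-44 | D 44-46 | B 46-48 | D 48-50 | B 50-51 | D 51-52 |
Completion: A=40  B=51  C=18  D=52
Turnaround (C−A): A=39  B=50  C=13  D=48
Turnaround = completion − arrival: A=39, B=50, C=13, D=48
Total turnaround = 39 + 50 + 13 + 48 = 150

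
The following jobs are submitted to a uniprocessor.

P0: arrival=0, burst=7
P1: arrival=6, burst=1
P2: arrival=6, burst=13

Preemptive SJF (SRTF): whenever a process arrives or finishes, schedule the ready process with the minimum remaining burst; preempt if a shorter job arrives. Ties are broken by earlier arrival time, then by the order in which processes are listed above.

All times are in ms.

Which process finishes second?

Timeline: | P0 0-7 | P1 7-8 | P2 8-21 |
Completion: P0=7  P1=8  P2=21
Turnaround (C−A): P0=7  P1=2  P2=15
Finish order: P0 → P1 → P2

P1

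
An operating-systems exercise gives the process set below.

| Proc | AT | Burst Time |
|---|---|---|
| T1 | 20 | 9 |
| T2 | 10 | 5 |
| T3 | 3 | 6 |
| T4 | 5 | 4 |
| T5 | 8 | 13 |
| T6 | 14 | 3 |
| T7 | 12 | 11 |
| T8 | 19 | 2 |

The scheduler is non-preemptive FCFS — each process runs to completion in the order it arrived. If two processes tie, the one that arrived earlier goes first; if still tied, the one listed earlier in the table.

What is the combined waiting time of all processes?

125

Schedule: | idle 0-3 | T3 3-9 | T4 9-13 | T5 13-26 | T2 26-31 | T7 31-42 | T6 42-45 | T8 45-47 | T1 47-56 |
Completion: T1=56  T2=31  T3=9  T4=13  T5=26  T6=45  T7=42  T8=47
Waiting = turnaround − burst: T1=27, T2=16, T3=0, T4=4, T5=5, T6=28, T7=19, T8=26
Total waiting = 27 + 16 + 0 + 4 + 5 + 28 + 19 + 26 = 125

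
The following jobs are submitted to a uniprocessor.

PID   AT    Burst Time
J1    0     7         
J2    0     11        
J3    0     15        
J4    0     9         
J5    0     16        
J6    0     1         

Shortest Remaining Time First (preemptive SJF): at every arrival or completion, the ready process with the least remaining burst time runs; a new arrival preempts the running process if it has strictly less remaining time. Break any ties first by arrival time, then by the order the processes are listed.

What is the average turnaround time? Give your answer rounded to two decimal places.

26.00

Schedule: | J6 0-1 | J1 1-8 | J4 8-17 | J2 17-28 | J3 28-43 | J5 43-59 |
Completion: J1=8  J2=28  J3=43  J4=17  J5=59  J6=1
Turnaround times: J1=8, J2=28, J3=43, J4=17, J5=59, J6=1
Average turnaround = (8+28+43+17+59+1) / 6 = 156/6 = 26.00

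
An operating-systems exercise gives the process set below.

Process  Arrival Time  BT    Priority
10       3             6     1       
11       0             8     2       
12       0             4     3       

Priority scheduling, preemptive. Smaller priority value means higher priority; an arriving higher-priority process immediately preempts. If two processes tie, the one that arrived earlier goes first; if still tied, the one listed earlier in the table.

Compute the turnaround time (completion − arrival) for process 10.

Timeline: | 11 0-3 | 10 3-9 | 11 9-14 | 12 14-18 |
Completion: 10=9  11=14  12=18
Turnaround (C−A): 10=6  11=14  12=18
Turnaround(10) = completion − arrival = 9 − 3 = 6

6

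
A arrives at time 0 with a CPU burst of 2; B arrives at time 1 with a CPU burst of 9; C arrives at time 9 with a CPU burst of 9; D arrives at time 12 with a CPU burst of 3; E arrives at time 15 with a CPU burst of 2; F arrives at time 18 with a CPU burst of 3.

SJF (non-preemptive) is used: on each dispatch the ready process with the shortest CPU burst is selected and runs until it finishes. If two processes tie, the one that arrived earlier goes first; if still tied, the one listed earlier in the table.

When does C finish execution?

20

Gantt: | A 0-2 | B 2-11 | C 11-20 | E 20-22 | D 22-25 | F 25-28 |
Completion: A=2  B=11  C=20  D=25  E=22  F=28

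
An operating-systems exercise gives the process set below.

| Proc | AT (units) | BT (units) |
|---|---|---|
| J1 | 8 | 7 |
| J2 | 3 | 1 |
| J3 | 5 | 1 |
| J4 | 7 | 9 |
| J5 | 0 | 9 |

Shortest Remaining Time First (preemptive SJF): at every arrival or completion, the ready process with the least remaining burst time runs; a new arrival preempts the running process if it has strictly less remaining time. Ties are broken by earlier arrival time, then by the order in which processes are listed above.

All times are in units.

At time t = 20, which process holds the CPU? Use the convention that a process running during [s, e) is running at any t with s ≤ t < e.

Schedule: | J5 0-3 | J2 3-4 | J5 4-5 | J3 5-6 | J5 6-11 | J1 11-18 | J4 18-27 |
Completion: J1=18  J2=4  J3=6  J4=27  J5=11

J4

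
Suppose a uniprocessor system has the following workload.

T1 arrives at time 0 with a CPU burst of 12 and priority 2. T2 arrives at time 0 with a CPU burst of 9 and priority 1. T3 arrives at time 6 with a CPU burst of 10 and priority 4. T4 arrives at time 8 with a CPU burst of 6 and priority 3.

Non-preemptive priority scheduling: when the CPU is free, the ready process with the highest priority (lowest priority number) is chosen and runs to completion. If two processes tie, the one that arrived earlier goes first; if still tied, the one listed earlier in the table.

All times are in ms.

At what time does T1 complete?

21

Schedule: | T2 0-9 | T1 9-21 | T4 21-27 | T3 27-37 |
Completion: T1=21  T2=9  T3=37  T4=27
Turnaround (C−A): T1=21  T2=9  T3=31  T4=19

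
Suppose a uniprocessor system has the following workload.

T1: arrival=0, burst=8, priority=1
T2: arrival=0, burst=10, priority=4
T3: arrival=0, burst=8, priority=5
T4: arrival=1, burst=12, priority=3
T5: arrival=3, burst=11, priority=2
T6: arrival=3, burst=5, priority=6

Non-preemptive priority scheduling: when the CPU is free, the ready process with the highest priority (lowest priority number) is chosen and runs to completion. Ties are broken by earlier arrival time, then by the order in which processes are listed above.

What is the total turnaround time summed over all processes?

195

Schedule: | T1 0-8 | T5 8-19 | T4 19-31 | T2 31-41 | T3 41-49 | T6 49-54 |
Completion: T1=8  T2=41  T3=49  T4=31  T5=19  T6=54
Turnaround = completion − arrival: T1=8, T2=41, T3=49, T4=30, T5=16, T6=51
Total turnaround = 8 + 41 + 49 + 30 + 16 + 51 = 195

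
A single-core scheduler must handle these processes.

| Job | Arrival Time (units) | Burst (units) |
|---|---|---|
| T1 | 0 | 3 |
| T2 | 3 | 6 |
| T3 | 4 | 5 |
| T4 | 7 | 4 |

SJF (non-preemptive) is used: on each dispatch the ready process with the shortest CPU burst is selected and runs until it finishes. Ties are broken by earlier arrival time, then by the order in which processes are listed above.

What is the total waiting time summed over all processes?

11

Timeline: | T1 0-3 | T2 3-9 | T4 9-13 | T3 13-18 |
Completion: T1=3  T2=9  T3=18  T4=13
Waiting = turnaround − burst: T1=0, T2=0, T3=9, T4=2
Total waiting = 0 + 0 + 9 + 2 = 11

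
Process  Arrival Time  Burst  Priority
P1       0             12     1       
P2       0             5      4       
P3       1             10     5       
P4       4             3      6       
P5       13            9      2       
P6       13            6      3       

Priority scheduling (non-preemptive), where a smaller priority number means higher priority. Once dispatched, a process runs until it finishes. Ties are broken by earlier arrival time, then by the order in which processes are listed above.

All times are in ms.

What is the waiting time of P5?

Schedule: | P1 0-12 | P2 12-17 | P5 17-26 | P6 26-32 | P3 32-42 | P4 42-45 |
Completion: P1=12  P2=17  P3=42  P4=45  P5=26  P6=32
Waiting(P5) = turnaround − burst = 13 − 9 = 4

4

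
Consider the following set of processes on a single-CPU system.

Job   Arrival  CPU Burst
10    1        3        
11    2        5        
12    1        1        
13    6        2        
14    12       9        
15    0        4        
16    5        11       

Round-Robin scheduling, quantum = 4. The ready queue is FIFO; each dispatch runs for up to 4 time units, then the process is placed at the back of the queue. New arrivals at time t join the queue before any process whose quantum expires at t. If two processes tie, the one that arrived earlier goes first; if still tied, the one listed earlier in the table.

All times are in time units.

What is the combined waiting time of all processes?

Schedule: | 15 0-4 | 10 4-7 | 12 7-8 | 11 8-12 | 16 12-16 | 13 16-18 | 14 18-22 | 11 22-23 | 16 23-27 | 14 27-31 | 16 31-34 | 14 34-35 |
Completion: 10=7  11=23  12=8  13=18  14=35  15=4  16=34
Waiting = turnaround − burst: 10=3, 11=16, 12=6, 13=10, 14=14, 15=0, 16=18
Total waiting = 3 + 16 + 6 + 10 + 14 + 0 + 18 = 67

67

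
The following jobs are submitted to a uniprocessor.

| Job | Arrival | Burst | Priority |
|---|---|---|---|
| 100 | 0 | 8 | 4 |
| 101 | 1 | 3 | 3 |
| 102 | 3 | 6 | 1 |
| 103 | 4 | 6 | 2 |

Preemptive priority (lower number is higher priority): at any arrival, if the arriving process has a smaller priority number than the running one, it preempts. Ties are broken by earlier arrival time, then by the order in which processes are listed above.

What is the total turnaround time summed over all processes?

Timeline: | 100 0-1 | 101 1-3 | 102 3-9 | 103 9-15 | 101 15-16 | 100 16-23 |
Completion: 100=23  101=16  102=9  103=15
Turnaround (C−A): 100=23  101=15  102=6  103=11
Turnaround = completion − arrival: 100=23, 101=15, 102=6, 103=11
Total turnaround = 23 + 15 + 6 + 11 = 55

55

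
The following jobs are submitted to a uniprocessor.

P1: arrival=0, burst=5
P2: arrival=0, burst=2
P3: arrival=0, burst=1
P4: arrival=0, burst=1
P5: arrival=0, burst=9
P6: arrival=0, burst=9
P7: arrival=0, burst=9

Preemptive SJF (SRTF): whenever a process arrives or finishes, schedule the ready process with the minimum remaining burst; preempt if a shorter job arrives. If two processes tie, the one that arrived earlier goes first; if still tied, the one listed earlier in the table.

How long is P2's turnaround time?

Gantt: | P3 0-1 | P4 1-2 | P2 2-4 | P1 4-9 | P5 9-18 | P6 18-27 | P7 27-36 |
Completion: P1=9  P2=4  P3=1  P4=2  P5=18  P6=27  P7=36
Turnaround (C−A): P1=9  P2=4  P3=1  P4=2  P5=18  P6=27  P7=36
Turnaround(P2) = completion − arrival = 4 − 0 = 4

4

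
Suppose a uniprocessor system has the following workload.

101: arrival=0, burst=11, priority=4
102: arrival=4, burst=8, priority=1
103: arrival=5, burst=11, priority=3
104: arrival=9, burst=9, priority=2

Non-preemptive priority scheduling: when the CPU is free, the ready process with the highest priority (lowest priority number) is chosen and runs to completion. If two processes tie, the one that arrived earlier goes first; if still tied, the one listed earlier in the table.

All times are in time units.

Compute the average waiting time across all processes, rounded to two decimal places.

Gantt: | 101 0-11 | 102 11-19 | 104 19-28 | 103 28-39 |
Completion: 101=11  102=19  103=39  104=28
Turnaround (C−A): 101=11  102=15  103=34  104=19
Waiting times: 101=0, 102=7, 103=23, 104=10
Average waiting = (0+7+23+10) / 4 = 40/4 = 10.00

10.00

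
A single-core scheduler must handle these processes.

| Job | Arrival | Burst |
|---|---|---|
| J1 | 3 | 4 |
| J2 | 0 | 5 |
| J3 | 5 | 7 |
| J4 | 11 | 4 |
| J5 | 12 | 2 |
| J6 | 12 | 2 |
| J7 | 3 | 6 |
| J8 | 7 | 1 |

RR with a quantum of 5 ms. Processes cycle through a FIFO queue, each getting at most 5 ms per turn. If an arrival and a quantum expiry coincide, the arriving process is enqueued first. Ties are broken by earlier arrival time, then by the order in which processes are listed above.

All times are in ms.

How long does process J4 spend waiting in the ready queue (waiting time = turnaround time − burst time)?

Timeline: | J2 0-5 | J1 5-9 | J7 9-14 | J3 14-19 | J8 19-20 | J4 20-24 | J5 24-26 | J6 26-28 | J7 28-29 | J3 29-31 |
Completion: J1=9  J2=5  J3=31  J4=24  J5=26  J6=28  J7=29  J8=20
Turnaround (C−A): J1=6  J2=5  J3=26  J4=13  J5=14  J6=16  J7=26  J8=13
Waiting(J4) = turnaround − burst = 13 − 4 = 9

9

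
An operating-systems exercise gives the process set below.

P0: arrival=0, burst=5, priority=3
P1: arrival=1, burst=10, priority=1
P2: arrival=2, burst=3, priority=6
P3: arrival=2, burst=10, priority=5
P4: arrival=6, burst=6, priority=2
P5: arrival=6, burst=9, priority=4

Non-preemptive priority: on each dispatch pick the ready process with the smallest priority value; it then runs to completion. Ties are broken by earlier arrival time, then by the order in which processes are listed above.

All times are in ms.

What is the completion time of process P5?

Gantt: | P0 0-5 | P1 5-15 | P4 15-21 | P5 21-30 | P3 30-40 | P2 40-43 |
Completion: P0=5  P1=15  P2=43  P3=40  P4=21  P5=30

30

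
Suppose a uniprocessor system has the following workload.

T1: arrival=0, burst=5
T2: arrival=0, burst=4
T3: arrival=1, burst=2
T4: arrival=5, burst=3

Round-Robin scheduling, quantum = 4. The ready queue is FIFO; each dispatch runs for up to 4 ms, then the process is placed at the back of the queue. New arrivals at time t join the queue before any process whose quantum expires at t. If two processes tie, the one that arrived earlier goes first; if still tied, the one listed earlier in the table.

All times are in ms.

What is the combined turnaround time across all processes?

37

Schedule: | T1 0-4 | T2 4-8 | T3 8-10 | T1 10-11 | T4 11-14 |
Completion: T1=11  T2=8  T3=10  T4=14
Turnaround (C−A): T1=11  T2=8  T3=9  T4=9
Turnaround = completion − arrival: T1=11, T2=8, T3=9, T4=9
Total turnaround = 11 + 8 + 9 + 9 = 37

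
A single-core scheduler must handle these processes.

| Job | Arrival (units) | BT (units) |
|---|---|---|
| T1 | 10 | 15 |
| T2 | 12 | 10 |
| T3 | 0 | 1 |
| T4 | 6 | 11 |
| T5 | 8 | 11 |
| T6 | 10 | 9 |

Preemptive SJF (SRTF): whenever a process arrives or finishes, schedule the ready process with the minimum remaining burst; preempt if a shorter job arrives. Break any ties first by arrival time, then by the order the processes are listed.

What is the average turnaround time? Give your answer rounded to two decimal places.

Schedule: | T3 0-1 | idle 1-6 | T4 6-17 | T6 17-26 | T2 26-36 | T5 36-47 | T1 47-62 |
Completion: T1=62  T2=36  T3=1  T4=17  T5=47  T6=26
Turnaround (C−A): T1=52  T2=24  T3=1  T4=11  T5=39  T6=16
Turnaround times: T1=52, T2=24, T3=1, T4=11, T5=39, T6=16
Average turnaround = (52+24+1+11+39+16) / 6 = 143/6 = 23.83

23.83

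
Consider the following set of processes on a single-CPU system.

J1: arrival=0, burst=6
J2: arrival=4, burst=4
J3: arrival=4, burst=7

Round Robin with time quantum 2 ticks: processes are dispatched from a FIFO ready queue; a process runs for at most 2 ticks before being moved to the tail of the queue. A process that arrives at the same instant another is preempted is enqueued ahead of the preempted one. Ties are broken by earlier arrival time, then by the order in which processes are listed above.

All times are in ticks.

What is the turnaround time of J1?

Timeline: | J1 0-4 | J2 4-6 | J3 6-8 | J1 8-10 | J2 10-12 | J3 12-17 |
Completion: J1=10  J2=12  J3=17
Turnaround(J1) = completion − arrival = 10 − 0 = 10

10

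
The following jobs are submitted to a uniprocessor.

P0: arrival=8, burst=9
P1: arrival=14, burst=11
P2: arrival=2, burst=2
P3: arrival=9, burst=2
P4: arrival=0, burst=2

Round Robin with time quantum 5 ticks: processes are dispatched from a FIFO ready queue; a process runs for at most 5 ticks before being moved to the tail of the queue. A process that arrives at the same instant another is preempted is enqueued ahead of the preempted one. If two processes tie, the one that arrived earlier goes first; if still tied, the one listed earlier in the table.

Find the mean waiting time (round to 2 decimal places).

Schedule: | P4 0-2 | P2 2-4 | idle 4-8 | P0 8-13 | P3 13-15 | P0 15-19 | P1 19-30 |
Completion: P0=19  P1=30  P2=4  P3=15  P4=2
Turnaround (C−A): P0=11  P1=16  P2=2  P3=6  P4=2
Waiting times: P0=2, P1=5, P2=0, P3=4, P4=0
Average waiting = (2+5+0+4+0) / 5 = 11/5 = 2.20

2.20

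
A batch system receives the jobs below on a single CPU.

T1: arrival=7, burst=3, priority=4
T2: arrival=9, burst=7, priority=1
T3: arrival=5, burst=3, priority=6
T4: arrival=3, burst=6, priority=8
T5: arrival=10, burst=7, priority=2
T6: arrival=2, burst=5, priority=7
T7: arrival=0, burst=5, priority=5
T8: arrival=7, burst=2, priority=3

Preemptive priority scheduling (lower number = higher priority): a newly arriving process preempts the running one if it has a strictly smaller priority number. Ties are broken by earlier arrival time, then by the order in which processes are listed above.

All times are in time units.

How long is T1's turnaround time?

Timeline: | T7 0-5 | T3 5-7 | T8 7-9 | T2 9-16 | T5 16-23 | T1 23-26 | T3 26-27 | T6 27-32 | T4 32-38 |
Completion: T1=26  T2=16  T3=27  T4=38  T5=23  T6=32  T7=5  T8=9
Turnaround(T1) = completion − arrival = 26 − 7 = 19

19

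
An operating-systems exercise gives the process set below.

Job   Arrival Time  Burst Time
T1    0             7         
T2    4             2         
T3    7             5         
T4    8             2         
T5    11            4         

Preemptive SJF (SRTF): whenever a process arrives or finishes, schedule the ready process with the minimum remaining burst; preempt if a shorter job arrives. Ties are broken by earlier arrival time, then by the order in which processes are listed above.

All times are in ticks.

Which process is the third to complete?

Timeline: | T1 0-4 | T2 4-6 | T1 6-9 | T4 9-11 | T5 11-15 | T3 15-20 |
Completion: T1=9  T2=6  T3=20  T4=11  T5=15
Turnaround (C−A): T1=9  T2=2  T3=13  T4=3  T5=4
Finish order: T2 → T1 → T4 → T5 → T3

T4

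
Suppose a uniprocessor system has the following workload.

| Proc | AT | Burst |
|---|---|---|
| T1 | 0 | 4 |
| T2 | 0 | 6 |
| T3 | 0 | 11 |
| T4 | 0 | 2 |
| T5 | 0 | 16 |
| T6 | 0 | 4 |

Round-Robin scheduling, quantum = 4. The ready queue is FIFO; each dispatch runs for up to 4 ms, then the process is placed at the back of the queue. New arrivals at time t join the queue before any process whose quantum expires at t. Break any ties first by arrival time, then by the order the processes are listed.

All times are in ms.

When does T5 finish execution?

43

Gantt: | T1 0-4 | T2 4-8 | T3 8-12 | T4 12-14 | T5 14-18 | T6 18-22 | T2 22-24 | T3 24-28 | T5 28-32 | T3 32-35 | T5 35-43 |
Completion: T1=4  T2=24  T3=35  T4=14  T5=43  T6=22
Turnaround (C−A): T1=4  T2=24  T3=35  T4=14  T5=43  T6=22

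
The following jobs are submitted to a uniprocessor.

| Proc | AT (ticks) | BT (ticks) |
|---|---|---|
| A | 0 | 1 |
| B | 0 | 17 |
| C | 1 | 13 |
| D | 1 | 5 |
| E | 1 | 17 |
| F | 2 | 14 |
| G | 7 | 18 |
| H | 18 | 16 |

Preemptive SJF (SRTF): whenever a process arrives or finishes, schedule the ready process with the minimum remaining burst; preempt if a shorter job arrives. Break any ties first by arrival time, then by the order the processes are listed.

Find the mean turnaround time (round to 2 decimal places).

41.00

Schedule: | A 0-1 | D 1-6 | C 6-19 | F 19-33 | H 33-49 | B 49-66 | E 66-83 | G 83-101 |
Completion: A=1  B=66  C=19  D=6  E=83  F=33  G=101  H=49
Turnaround (C−A): A=1  B=66  C=18  D=5  E=82  F=31  G=94  H=31
Turnaround times: A=1, B=66, C=18, D=5, E=82, F=31, G=94, H=31
Average turnaround = (1+66+18+5+82+31+94+31) / 8 = 328/8 = 41.00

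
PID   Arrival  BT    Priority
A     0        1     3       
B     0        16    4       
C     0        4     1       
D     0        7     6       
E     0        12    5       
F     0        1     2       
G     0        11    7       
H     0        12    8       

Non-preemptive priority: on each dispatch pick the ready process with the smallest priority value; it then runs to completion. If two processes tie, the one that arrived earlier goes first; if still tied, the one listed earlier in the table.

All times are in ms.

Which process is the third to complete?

A

Timeline: | C 0-4 | F 4-5 | A 5-6 | B 6-22 | E 22-34 | D 34-41 | G 41-52 | H 52-64 |
Completion: A=6  B=22  C=4  D=41  E=34  F=5  G=52  H=64
Turnaround (C−A): A=6  B=22  C=4  D=41  E=34  F=5  G=52  H=64
Finish order: C → F → A → B → E → D → G → H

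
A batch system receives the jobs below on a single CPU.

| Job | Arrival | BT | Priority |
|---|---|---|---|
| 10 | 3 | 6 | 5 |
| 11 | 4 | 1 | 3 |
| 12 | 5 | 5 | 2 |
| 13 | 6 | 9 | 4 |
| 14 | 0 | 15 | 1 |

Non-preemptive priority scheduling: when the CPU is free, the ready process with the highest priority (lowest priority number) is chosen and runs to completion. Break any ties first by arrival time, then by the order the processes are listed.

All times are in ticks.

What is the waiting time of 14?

0

Schedule: | 14 0-15 | 12 15-20 | 11 20-21 | 13 21-30 | 10 30-36 |
Completion: 10=36  11=21  12=20  13=30  14=15
Turnaround (C−A): 10=33  11=17  12=15  13=24  14=15
Waiting(14) = turnaround − burst = 15 − 15 = 0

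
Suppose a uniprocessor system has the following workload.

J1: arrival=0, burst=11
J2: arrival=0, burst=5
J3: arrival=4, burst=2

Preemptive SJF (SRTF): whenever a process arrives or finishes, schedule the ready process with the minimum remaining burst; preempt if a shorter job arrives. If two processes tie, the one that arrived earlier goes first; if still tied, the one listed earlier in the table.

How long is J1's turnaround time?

18

Timeline: | J2 0-5 | J3 5-7 | J1 7-18 |
Completion: J1=18  J2=5  J3=7
Turnaround (C−A): J1=18  J2=5  J3=3
Turnaround(J1) = completion − arrival = 18 − 0 = 18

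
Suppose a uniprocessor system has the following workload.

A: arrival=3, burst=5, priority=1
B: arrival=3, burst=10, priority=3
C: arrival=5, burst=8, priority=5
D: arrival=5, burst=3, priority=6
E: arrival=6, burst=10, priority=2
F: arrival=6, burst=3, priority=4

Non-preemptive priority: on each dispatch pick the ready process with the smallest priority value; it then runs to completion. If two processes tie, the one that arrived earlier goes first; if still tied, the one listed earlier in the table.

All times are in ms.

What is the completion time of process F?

Schedule: | idle 0-3 | A 3-8 | E 8-18 | B 18-28 | F 28-31 | C 31-39 | D 39-42 |
Completion: A=8  B=28  C=39  D=42  E=18  F=31

31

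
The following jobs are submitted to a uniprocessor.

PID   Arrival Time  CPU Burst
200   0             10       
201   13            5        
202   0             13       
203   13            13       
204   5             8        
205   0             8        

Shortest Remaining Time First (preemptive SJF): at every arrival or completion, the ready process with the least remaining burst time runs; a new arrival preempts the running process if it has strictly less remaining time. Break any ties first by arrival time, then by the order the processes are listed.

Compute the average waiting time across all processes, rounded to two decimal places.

14.83

Schedule: | 205 0-8 | 204 8-16 | 201 16-21 | 200 21-31 | 202 31-44 | 203 44-57 |
Completion: 200=31  201=21  202=44  203=57  204=16  205=8
Turnaround (C−A): 200=31  201=8  202=44  203=44  204=11  205=8
Waiting times: 200=21, 201=3, 202=31, 203=31, 204=3, 205=0
Average waiting = (21+3+31+31+3+0) / 6 = 89/6 = 14.83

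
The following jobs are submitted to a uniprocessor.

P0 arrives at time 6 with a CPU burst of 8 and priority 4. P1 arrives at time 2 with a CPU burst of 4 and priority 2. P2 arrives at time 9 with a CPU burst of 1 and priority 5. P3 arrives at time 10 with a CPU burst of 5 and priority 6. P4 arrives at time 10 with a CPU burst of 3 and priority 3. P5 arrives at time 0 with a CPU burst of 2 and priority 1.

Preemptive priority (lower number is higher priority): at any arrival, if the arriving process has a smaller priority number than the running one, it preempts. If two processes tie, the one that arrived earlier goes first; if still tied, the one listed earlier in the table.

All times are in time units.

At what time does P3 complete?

23

Timeline: | P5 0-2 | P1 2-6 | P0 6-10 | P4 10-13 | P0 13-17 | P2 17-18 | P3 18-23 |
Completion: P0=17  P1=6  P2=18  P3=23  P4=13  P5=2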